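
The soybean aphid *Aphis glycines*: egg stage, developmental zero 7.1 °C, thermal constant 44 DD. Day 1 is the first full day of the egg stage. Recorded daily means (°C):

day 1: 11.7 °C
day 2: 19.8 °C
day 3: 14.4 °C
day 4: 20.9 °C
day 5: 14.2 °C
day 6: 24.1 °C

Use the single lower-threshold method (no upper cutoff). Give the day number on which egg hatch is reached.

Daily DD above 7.1 °C: 4.6, 12.7, 7.3, 13.8, 7.1, 17.0.
Cumulative: 4.6, 17.3, 24.6, 38.4, 45.5, 62.5.
The total first reaches 44 DD on day 5.

day 5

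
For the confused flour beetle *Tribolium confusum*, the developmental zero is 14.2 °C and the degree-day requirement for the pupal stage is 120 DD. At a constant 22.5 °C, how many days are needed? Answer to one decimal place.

Daily accumulation = 22.5 − 14.2 = 8.3 DD/day.
Duration = 120 / 8.3 = 14.458 ≈ 14.5 days.

14.5 days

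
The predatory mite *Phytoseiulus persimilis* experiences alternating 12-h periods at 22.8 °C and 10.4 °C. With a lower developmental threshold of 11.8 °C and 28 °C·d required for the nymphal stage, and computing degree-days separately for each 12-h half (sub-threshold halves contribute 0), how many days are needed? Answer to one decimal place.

Day half: max(0, 22.8 − 11.8) × 0.5 = 11.0 × 0.5 = 5.50 DD.
Night half: max(0, 10.4 − 11.8) × 0.5 = 0.0 × 0.5 = 0.00 DD.
Per 24 h: 5.50 DD/day.
Duration = 28 / 5.50 = 5.091 ≈ 5.1 days.

5.1 days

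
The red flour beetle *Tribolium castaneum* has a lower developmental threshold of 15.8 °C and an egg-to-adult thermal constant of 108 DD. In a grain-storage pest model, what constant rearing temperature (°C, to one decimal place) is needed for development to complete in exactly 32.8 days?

Required daily accumulation = 108 / 32.8 = 3.293 DD/day.
T = T_base + 3.293 = 15.8 + 3.293 = 19.093 ≈ 19.1 °C.

19.1 °C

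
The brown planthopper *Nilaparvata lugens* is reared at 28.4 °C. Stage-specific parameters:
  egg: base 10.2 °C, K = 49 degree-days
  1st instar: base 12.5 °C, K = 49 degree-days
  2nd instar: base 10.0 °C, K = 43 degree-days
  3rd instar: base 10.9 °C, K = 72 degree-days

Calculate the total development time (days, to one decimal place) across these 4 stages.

12.2 days

egg: 49 / (28.4 − 10.2) = 49 / 18.2 = 2.692 d.
1st instar: 49 / (28.4 − 12.5) = 49 / 15.9 = 3.082 d.
2nd instar: 43 / (28.4 − 10.0) = 43 / 18.4 = 2.337 d.
3rd instar: 72 / (28.4 − 10.9) = 72 / 17.5 = 4.114 d.
Sum = 12.225 ≈ 12.2 days.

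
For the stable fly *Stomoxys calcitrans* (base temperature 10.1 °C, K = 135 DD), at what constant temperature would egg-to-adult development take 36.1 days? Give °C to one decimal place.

13.8 °C

Required daily accumulation = 135 / 36.1 = 3.740 DD/day.
T = T_base + 3.740 = 10.1 + 3.740 = 13.840 ≈ 13.8 °C.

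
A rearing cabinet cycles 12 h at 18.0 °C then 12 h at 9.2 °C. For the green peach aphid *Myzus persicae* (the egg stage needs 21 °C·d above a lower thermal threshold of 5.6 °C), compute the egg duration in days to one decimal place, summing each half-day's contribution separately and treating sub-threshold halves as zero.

2.6 days

Day half: max(0, 18.0 − 5.6) × 0.5 = 12.4 × 0.5 = 6.20 DD.
Night half: max(0, 9.2 − 5.6) × 0.5 = 3.6 × 0.5 = 1.80 DD.
Per 24 h: 8.00 DD/day.
Duration = 21 / 8.00 = 2.625 ≈ 2.6 days.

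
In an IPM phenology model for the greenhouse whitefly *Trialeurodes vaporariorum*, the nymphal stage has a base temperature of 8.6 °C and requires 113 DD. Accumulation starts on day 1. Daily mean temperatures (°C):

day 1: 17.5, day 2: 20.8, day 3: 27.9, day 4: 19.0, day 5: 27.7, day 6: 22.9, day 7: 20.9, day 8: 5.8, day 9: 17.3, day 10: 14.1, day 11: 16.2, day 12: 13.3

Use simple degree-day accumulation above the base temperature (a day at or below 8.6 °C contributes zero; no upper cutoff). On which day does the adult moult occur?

day 11

Daily DD above 8.6 °C: 8.9, 12.2, 19.3, 10.4, 19.1, 14.3, 12.3, 0.0, 8.7, 5.5, 7.6, 4.7.
Cumulative: 8.9, 21.1, 40.4, 50.8, 69.9, 84.2, 96.5, 96.5, 105.2, 110.7, 118.3, 123.0.
The total first reaches 113 DD on day 11.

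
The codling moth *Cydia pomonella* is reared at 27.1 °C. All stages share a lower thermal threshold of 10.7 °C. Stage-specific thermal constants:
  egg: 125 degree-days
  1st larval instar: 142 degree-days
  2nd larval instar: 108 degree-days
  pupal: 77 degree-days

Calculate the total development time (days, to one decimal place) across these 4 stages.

27.6 days

Daily accumulation at 27.1 °C = 27.1 − 10.7 = 16.4 DD/day.
Total K = 125 + 142 + 108 + 77 = 452 DD.
Total duration = 452 / 16.4 = 27.561 ≈ 27.6 days.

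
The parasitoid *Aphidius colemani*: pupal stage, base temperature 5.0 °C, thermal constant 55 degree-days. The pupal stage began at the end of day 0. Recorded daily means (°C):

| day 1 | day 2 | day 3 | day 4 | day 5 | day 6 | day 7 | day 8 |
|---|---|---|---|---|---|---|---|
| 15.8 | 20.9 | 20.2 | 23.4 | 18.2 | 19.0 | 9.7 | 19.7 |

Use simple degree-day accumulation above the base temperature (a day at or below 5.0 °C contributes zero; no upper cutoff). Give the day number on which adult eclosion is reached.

Daily DD above 5.0 °C: 10.8, 15.9, 15.2, 18.4, 13.2, 14.0, 4.7, 14.7.
Cumulative: 10.8, 26.7, 41.9, 60.3, 73.5, 87.5, 92.2, 106.9.
The total first reaches 55 DD on day 4.

day 4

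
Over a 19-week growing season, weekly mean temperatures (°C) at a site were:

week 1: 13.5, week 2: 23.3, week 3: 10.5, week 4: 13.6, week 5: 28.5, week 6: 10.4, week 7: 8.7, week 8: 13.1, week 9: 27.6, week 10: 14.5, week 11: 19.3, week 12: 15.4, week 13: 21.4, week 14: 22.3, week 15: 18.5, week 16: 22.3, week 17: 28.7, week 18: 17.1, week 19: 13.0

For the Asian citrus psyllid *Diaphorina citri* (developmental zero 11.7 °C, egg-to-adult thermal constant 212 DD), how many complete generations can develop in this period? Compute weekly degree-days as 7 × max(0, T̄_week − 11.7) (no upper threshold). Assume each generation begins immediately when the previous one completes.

Weekly DD (7 × max(0, T̄ − 11.7)): 12.6, 81.2, 0.0, 13.3, 117.6, 0.0, 0.0, 9.8, 111.3, 19.6, 53.2, 25.9, 67.9, 74.2, 47.6, 74.2, 119.0, 37.8, 9.1.
Season total = 874.3 DD.
Complete generations = ⌊874.3 / 212⌋ = 4.

4 generations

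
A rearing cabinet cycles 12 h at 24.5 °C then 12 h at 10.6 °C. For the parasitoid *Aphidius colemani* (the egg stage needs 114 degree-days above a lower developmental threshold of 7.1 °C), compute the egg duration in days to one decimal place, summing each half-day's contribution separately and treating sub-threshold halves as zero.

Day half: max(0, 24.5 − 7.1) × 0.5 = 17.4 × 0.5 = 8.70 DD.
Night half: max(0, 10.6 − 7.1) × 0.5 = 3.5 × 0.5 = 1.75 DD.
Per 24 h: 10.45 DD/day.
Duration = 114 / 10.45 = 10.909 ≈ 10.9 days.

10.9 days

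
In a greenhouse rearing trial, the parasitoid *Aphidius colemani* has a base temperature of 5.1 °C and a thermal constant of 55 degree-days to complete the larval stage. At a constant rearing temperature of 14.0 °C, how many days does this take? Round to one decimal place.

Daily accumulation = 14.0 − 5.1 = 8.9 DD/day.
Duration = 55 / 8.9 = 6.180 ≈ 6.2 days.

6.2 days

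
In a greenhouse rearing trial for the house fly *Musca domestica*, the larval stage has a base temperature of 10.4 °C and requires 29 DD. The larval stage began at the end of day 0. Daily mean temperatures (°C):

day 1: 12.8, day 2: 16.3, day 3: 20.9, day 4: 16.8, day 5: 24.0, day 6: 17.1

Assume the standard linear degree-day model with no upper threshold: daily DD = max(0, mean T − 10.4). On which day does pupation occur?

Daily DD above 10.4 °C: 2.4, 5.9, 10.5, 6.4, 13.6, 6.7.
Cumulative: 2.4, 8.3, 18.8, 25.2, 38.8, 45.5.
The total first reaches 29 DD on day 5.

day 5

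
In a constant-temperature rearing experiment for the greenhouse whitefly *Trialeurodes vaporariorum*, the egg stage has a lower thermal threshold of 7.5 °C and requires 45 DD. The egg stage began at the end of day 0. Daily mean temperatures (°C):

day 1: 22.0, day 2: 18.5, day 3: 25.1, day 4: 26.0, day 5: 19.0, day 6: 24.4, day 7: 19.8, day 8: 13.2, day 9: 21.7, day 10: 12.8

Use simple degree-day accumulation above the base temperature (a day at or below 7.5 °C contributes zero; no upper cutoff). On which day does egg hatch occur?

day 4

Daily DD above 7.5 °C: 14.5, 11.0, 17.6, 18.5, 11.5, 16.9, 12.3, 5.7, 14.2, 5.3.
Cumulative: 14.5, 25.5, 43.1, 61.6, 73.1, 90.0, 102.3, 108.0, 122.2, 127.5.
The total first reaches 45 DD on day 4.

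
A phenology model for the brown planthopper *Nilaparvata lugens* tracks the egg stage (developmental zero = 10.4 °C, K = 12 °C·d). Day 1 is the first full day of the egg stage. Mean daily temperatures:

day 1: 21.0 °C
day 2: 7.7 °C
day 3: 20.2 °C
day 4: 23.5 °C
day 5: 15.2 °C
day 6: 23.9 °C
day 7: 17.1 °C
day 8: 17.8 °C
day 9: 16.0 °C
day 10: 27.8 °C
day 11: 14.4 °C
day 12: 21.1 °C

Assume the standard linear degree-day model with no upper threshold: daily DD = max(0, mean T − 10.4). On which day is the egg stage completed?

Daily DD above 10.4 °C: 10.6, 0.0, 9.8, 13.1, 4.8, 13.5, 6.7, 7.4, 5.6, 17.4, 4.0, 10.7.
Cumulative: 10.6, 10.6, 20.4, 33.5, 38.3, 51.8, 58.5, 65.9, 71.5, 88.9, 92.9, 103.6.
The total first reaches 12 DD on day 3.

day 3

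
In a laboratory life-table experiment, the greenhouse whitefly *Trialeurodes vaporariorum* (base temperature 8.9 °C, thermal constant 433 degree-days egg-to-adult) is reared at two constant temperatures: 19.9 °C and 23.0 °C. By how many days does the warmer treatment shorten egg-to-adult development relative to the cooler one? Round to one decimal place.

8.7 days

At 19.9 °C: 433 / (19.9 − 8.9) = 433 / 11.0 = 39.364 d.
At 23.0 °C: 433 / (23.0 − 8.9) = 433 / 14.1 = 30.709 d.
Difference = |39.364 − 30.709| = 8.654 ≈ 8.7 days.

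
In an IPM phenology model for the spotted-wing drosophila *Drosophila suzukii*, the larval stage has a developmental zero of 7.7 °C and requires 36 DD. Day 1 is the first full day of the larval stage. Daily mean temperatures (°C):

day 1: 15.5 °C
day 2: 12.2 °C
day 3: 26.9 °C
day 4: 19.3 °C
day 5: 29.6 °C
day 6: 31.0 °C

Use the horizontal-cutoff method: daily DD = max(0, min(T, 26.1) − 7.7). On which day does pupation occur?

Daily DD above 7.7 °C (capped at 18.4): 7.8, 4.5, 18.4, 11.6, 18.4, 18.4.
Cumulative: 7.8, 12.3, 30.7, 42.3, 60.7, 79.1.
The total first reaches 36 DD on day 4.

day 4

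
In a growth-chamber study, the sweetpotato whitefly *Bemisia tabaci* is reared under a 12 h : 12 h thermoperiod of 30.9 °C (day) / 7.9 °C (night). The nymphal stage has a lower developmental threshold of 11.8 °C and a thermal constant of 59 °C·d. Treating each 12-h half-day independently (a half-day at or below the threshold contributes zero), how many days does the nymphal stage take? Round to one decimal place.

Day half: max(0, 30.9 − 11.8) × 0.5 = 19.1 × 0.5 = 9.55 DD.
Night half: max(0, 7.9 − 11.8) × 0.5 = 0.0 × 0.5 = 0.00 DD.
Per 24 h: 9.55 DD/day.
Duration = 59 / 9.55 = 6.178 ≈ 6.2 days.

6.2 days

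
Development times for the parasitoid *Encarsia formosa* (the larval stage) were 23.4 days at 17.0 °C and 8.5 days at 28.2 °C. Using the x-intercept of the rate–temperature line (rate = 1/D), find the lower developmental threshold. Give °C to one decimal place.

Linear rate model ⇒ the product D·(T − T_b) is constant across temperatures.
23.4·(17.0 − T_b) = 8.5·(28.2 − T_b)
T_b = (23.4·17.0 − 8.5·28.2) / (23.4 − 8.5) = 158.10 / 14.9 = 10.611 °C ≈ 10.6 °C.

10.6 °C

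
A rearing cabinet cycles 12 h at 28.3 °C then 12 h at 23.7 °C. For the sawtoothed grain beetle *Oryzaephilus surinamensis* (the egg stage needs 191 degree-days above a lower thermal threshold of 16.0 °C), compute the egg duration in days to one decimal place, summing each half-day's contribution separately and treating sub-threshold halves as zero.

19.1 days

Day half: max(0, 28.3 − 16.0) × 0.5 = 12.3 × 0.5 = 6.15 DD.
Night half: max(0, 23.7 − 16.0) × 0.5 = 7.7 × 0.5 = 3.85 DD.
Per 24 h: 10.00 DD/day.
Duration = 191 / 10.00 = 19.100 ≈ 19.1 days.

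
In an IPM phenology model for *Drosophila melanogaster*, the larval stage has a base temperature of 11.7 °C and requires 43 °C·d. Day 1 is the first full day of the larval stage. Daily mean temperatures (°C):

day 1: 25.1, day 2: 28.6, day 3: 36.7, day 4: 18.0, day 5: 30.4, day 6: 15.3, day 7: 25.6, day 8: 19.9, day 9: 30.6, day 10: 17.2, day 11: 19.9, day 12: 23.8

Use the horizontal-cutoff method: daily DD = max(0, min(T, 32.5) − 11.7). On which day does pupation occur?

day 3

Daily DD above 11.7 °C (capped at 20.8): 13.4, 16.9, 20.8, 6.3, 18.7, 3.6, 13.9, 8.2, 18.9, 5.5, 8.2, 12.1.
Cumulative: 13.4, 30.3, 51.1, 57.4, 76.1, 79.7, 93.6, 101.8, 120.7, 126.2, 134.4, 146.5.
The total first reaches 43 DD on day 3.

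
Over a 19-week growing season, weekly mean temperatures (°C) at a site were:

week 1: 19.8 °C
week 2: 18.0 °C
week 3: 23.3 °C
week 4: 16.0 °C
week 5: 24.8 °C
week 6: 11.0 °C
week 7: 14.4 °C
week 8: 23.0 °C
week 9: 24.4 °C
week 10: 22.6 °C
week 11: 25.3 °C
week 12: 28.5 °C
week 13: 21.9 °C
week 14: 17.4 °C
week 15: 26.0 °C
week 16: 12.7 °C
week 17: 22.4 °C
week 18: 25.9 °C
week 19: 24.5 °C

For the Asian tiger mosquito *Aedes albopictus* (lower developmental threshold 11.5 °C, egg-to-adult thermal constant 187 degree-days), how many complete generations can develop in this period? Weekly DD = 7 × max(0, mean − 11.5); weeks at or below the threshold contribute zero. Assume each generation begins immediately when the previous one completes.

Weekly DD (7 × max(0, T̄ − 11.5)): 58.1, 45.5, 82.6, 31.5, 93.1, 0.0, 20.3, 80.5, 90.3, 77.7, 96.6, 119.0, 72.8, 41.3, 101.5, 8.4, 76.3, 100.8, 91.0.
Season total = 1287.3 DD.
Complete generations = ⌊1287.3 / 187⌋ = 6.

6 generations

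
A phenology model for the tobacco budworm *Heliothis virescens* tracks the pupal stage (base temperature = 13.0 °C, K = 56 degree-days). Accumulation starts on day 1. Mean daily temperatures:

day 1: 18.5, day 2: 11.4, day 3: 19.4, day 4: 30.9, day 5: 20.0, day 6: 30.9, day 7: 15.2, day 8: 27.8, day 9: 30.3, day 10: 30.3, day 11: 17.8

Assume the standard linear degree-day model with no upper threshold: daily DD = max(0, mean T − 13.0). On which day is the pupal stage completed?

day 7

Daily DD above 13.0 °C: 5.5, 0.0, 6.4, 17.9, 7.0, 17.9, 2.2, 14.8, 17.3, 17.3, 4.8.
Cumulative: 5.5, 5.5, 11.9, 29.8, 36.8, 54.7, 56.9, 71.7, 89.0, 106.3, 111.1.
The total first reaches 56 DD on day 7.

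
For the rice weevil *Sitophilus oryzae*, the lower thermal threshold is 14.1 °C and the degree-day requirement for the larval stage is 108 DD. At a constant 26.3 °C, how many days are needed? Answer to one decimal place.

Daily accumulation = 26.3 − 14.1 = 12.2 DD/day.
Duration = 108 / 12.2 = 8.852 ≈ 8.9 days.

8.9 days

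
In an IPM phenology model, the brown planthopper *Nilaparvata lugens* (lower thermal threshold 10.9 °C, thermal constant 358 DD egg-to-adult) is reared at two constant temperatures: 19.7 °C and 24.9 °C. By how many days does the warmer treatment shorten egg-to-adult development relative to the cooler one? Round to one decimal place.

15.1 days

At 19.7 °C: 358 / (19.7 − 10.9) = 358 / 8.8 = 40.682 d.
At 24.9 °C: 358 / (24.9 − 10.9) = 358 / 14.0 = 25.571 d.
Difference = |40.682 − 25.571| = 15.110 ≈ 15.1 days.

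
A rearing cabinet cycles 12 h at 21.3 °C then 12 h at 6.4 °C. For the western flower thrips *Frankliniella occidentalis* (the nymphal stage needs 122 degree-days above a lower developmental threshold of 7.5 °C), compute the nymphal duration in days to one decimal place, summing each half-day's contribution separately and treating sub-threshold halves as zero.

Day half: max(0, 21.3 − 7.5) × 0.5 = 13.8 × 0.5 = 6.90 DD.
Night half: max(0, 6.4 − 7.5) × 0.5 = 0.0 × 0.5 = 0.00 DD.
Per 24 h: 6.90 DD/day.
Duration = 122 / 6.90 = 17.681 ≈ 17.7 days.

17.7 days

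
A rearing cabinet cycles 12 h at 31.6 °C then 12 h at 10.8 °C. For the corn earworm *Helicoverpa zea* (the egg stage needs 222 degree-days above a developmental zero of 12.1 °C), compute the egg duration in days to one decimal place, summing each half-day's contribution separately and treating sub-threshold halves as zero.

22.8 days

Day half: max(0, 31.6 − 12.1) × 0.5 = 19.5 × 0.5 = 9.75 DD.
Night half: max(0, 10.8 − 12.1) × 0.5 = 0.0 × 0.5 = 0.00 DD.
Per 24 h: 9.75 DD/day.
Duration = 222 / 9.75 = 22.769 ≈ 22.8 days.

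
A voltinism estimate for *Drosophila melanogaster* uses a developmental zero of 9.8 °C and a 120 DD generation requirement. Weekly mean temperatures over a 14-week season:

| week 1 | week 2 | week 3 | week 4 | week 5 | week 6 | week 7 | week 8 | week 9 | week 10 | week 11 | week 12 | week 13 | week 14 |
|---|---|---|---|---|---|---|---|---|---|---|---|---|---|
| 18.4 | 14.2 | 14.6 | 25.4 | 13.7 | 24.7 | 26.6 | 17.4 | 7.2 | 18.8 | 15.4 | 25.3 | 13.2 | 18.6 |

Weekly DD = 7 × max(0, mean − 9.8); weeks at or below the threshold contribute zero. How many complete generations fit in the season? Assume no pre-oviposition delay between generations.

Weekly DD (7 × max(0, T̄ − 9.8)): 60.2, 30.8, 33.6, 109.2, 27.3, 104.3, 117.6, 53.2, 0.0, 63.0, 39.2, 108.5, 23.8, 61.6.
Season total = 832.3 DD.
Complete generations = ⌊832.3 / 120⌋ = 6.

6 generations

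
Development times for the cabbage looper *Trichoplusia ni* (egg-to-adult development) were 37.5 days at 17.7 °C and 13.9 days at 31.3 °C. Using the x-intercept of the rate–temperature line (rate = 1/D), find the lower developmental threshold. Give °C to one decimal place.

9.7 °C

Linear rate model ⇒ the product D·(T − T_b) is constant across temperatures.
37.5·(17.7 − T_b) = 13.9·(31.3 − T_b)
T_b = (37.5·17.7 − 13.9·31.3) / (37.5 − 13.9) = 228.68 / 23.6 = 9.690 °C ≈ 9.7 °C.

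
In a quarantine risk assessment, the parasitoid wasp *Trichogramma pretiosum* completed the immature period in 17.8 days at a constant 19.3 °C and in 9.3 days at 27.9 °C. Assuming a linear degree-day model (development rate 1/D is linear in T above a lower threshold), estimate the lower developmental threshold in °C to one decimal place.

9.9 °C

Equal thermal constants: D₁(T₁ − T_b) = D₂(T₂ − T_b).
17.8·(19.3 − T_b) = 9.3·(27.9 − T_b)
T_b = (17.8·19.3 − 9.3·27.9) / (17.8 − 9.3) = 84.07 / 8.5 = 9.891 °C ≈ 9.9 °C.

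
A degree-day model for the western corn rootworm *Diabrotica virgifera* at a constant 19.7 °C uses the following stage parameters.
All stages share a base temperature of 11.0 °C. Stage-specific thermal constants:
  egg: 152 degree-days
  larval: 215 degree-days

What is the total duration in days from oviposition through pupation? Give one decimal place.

42.2 days

Daily accumulation at 19.7 °C = 19.7 − 11.0 = 8.7 DD/day.
Total K = 152 + 215 = 367 DD.
Total duration = 367 / 8.7 = 42.184 ≈ 42.2 days.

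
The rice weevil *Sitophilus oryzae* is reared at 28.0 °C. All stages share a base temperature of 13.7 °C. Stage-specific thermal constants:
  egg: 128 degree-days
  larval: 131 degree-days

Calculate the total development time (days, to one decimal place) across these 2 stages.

Daily accumulation at 28.0 °C = 28.0 − 13.7 = 14.3 DD/day.
Total K = 128 + 131 = 259 DD.
Total duration = 259 / 14.3 = 18.112 ≈ 18.1 days.

18.1 days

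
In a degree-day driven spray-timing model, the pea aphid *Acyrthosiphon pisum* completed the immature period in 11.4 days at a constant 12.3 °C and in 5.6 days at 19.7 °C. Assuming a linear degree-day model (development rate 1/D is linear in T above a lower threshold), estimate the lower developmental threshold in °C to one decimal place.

Linear rate model ⇒ the product D·(T − T_b) is constant across temperatures.
11.4·(12.3 − T_b) = 5.6·(19.7 − T_b)
T_b = (11.4·12.3 − 5.6·19.7) / (11.4 − 5.6) = 29.90 / 5.8 = 5.155 °C ≈ 5.2 °C.

5.2 °C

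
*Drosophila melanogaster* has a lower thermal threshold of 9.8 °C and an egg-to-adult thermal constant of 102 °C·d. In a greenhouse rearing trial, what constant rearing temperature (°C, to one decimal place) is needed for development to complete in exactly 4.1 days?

34.7 °C

Required daily accumulation = 102 / 4.1 = 24.878 DD/day.
T = T_base + 24.878 = 9.8 + 24.878 = 34.678 ≈ 34.7 °C.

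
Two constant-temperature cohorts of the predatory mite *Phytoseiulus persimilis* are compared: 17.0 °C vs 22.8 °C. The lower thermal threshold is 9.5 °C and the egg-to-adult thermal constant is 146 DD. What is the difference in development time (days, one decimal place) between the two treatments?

8.5 days

At 17.0 °C: 146 / (17.0 − 9.5) = 146 / 7.5 = 19.467 d.
At 22.8 °C: 146 / (22.8 − 9.5) = 146 / 13.3 = 10.977 d.
Difference = |19.467 − 10.977| = 8.489 ≈ 8.5 days.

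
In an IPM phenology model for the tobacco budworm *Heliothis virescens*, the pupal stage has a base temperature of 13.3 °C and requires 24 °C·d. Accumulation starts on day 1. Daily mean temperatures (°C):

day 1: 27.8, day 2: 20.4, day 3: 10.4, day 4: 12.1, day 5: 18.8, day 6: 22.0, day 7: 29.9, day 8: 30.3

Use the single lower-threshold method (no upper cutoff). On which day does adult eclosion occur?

day 5

Daily DD above 13.3 °C: 14.5, 7.1, 0.0, 0.0, 5.5, 8.7, 16.6, 17.0.
Cumulative: 14.5, 21.6, 21.6, 21.6, 27.1, 35.8, 52.4, 69.4.
The total first reaches 24 DD on day 5.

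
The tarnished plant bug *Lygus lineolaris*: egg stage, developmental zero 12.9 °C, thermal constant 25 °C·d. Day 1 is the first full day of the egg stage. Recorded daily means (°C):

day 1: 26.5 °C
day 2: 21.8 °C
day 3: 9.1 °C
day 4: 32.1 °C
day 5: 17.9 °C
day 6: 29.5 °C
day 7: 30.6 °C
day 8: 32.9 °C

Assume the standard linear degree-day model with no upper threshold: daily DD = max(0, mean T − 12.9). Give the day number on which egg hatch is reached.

Daily DD above 12.9 °C: 13.6, 8.9, 0.0, 19.2, 5.0, 16.6, 17.7, 20.0.
Cumulative: 13.6, 22.5, 22.5, 41.7, 46.7, 63.3, 81.0, 101.0.
The total first reaches 25 DD on day 4.

day 4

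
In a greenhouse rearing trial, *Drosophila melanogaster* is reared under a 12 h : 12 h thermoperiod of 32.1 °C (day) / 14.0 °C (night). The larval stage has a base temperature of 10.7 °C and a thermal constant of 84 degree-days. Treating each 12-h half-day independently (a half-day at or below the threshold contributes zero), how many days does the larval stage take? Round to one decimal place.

Day half: max(0, 32.1 − 10.7) × 0.5 = 21.4 × 0.5 = 10.70 DD.
Night half: max(0, 14.0 − 10.7) × 0.5 = 3.3 × 0.5 = 1.65 DD.
Per 24 h: 12.35 DD/day.
Duration = 84 / 12.35 = 6.802 ≈ 6.8 days.

6.8 days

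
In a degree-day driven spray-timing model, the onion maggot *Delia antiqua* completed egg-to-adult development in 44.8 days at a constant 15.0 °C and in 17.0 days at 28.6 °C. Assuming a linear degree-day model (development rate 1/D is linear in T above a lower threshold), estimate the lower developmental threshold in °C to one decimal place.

Equal thermal constants: D₁(T₁ − T_b) = D₂(T₂ − T_b).
44.8·(15.0 − T_b) = 17.0·(28.6 − T_b)
T_b = (44.8·15.0 − 17.0·28.6) / (44.8 − 17.0) = 185.80 / 27.8 = 6.683 °C ≈ 6.7 °C.

6.7 °C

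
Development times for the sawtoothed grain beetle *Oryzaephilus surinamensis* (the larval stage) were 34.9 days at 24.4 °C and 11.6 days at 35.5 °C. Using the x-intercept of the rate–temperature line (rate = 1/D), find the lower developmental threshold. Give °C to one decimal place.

18.9 °C

Linear rate model ⇒ the product D·(T − T_b) is constant across temperatures.
34.9·(24.4 − T_b) = 11.6·(35.5 − T_b)
T_b = (34.9·24.4 − 11.6·35.5) / (34.9 − 11.6) = 439.76 / 23.3 = 18.874 °C ≈ 18.9 °C.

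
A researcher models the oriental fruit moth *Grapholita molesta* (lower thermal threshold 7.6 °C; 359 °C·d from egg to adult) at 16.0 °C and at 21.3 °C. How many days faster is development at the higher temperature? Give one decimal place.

16.5 days

At 16.0 °C: 359 / (16.0 − 7.6) = 359 / 8.4 = 42.738 d.
At 21.3 °C: 359 / (21.3 − 7.6) = 359 / 13.7 = 26.204 d.
Difference = |42.738 − 26.204| = 16.534 ≈ 16.5 days.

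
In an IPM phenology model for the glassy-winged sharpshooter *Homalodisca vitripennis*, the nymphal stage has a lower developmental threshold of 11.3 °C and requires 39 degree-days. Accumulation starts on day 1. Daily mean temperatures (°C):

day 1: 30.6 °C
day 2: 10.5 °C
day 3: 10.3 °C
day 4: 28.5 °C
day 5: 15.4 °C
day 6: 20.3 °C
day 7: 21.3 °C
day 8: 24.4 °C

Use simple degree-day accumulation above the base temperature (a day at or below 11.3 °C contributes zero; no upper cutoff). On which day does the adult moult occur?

day 5

Daily DD above 11.3 °C: 19.3, 0.0, 0.0, 17.2, 4.1, 9.0, 10.0, 13.1.
Cumulative: 19.3, 19.3, 19.3, 36.5, 40.6, 49.6, 59.6, 72.7.
The total first reaches 39 DD on day 5.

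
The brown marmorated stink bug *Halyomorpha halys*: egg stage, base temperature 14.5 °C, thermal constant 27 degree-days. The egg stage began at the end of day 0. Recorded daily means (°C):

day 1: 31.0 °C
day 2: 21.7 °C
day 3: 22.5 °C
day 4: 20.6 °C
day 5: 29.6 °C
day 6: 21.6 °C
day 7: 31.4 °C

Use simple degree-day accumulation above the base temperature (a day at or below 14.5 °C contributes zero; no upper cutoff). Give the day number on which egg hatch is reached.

day 3

Daily DD above 14.5 °C: 16.5, 7.2, 8.0, 6.1, 15.1, 7.1, 16.9.
Cumulative: 16.5, 23.7, 31.7, 37.8, 52.9, 60.0, 76.9.
The total first reaches 27 DD on day 3.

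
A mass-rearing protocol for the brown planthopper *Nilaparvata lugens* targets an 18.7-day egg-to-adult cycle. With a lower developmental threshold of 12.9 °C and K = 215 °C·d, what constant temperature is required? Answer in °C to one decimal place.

24.4 °C

Required daily accumulation = 215 / 18.7 = 11.497 DD/day.
T = T_base + 11.497 = 12.9 + 11.497 = 24.397 ≈ 24.4 °C.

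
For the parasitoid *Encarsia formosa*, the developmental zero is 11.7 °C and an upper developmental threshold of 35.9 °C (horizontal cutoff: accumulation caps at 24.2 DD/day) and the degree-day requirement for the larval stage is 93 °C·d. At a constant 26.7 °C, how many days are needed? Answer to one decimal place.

6.2 days

Daily accumulation = 26.7 − 11.7 = 15.0 DD/day.
Duration = 93 / 15.0 = 6.200 ≈ 6.2 days.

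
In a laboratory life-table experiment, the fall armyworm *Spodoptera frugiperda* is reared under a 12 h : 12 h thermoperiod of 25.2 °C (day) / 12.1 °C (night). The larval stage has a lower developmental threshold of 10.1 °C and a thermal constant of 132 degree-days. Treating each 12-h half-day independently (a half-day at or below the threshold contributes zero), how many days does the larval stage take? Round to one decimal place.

Day half: max(0, 25.2 − 10.1) × 0.5 = 15.1 × 0.5 = 7.55 DD.
Night half: max(0, 12.1 − 10.1) × 0.5 = 2.0 × 0.5 = 1.00 DD.
Per 24 h: 8.55 DD/day.
Duration = 132 / 8.55 = 15.439 ≈ 15.4 days.

15.4 days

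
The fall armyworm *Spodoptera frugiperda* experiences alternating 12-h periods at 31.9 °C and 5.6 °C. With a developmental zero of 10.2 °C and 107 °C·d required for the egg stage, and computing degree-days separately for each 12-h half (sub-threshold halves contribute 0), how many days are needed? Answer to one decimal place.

Day half: max(0, 31.9 − 10.2) × 0.5 = 21.7 × 0.5 = 10.85 DD.
Night half: max(0, 5.6 − 10.2) × 0.5 = 0.0 × 0.5 = 0.00 DD.
Per 24 h: 10.85 DD/day.
Duration = 107 / 10.85 = 9.862 ≈ 9.9 days.

9.9 days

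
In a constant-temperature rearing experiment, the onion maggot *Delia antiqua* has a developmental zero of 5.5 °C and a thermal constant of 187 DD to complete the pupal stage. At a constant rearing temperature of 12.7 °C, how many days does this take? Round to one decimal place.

Daily accumulation = 12.7 − 5.5 = 7.2 DD/day.
Duration = 187 / 7.2 = 25.972 ≈ 26.0 days.

26.0 days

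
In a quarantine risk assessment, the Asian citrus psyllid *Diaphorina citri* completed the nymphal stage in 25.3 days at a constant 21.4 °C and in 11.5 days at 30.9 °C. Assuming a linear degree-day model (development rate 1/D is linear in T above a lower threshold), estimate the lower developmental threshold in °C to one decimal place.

Linear rate model ⇒ the product D·(T − T_b) is constant across temperatures.
25.3·(21.4 − T_b) = 11.5·(30.9 − T_b)
T_b = (25.3·21.4 − 11.5·30.9) / (25.3 − 11.5) = 186.07 / 13.8 = 13.483 °C ≈ 13.5 °C.

13.5 °C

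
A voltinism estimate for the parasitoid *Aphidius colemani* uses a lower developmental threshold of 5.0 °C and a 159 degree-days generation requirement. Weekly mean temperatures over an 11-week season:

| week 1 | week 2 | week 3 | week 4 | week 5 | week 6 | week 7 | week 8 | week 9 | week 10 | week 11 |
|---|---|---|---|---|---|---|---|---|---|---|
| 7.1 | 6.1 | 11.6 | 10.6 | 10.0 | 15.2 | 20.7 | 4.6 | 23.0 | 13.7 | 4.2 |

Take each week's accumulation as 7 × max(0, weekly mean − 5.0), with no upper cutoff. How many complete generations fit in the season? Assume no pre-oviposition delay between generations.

Weekly DD (7 × max(0, T̄ − 5.0)): 14.7, 7.7, 46.2, 39.2, 35.0, 71.4, 109.9, 0.0, 126.0, 60.9, 0.0.
Season total = 511.0 DD.
Complete generations = ⌊511.0 / 159⌋ = 3.

3 generations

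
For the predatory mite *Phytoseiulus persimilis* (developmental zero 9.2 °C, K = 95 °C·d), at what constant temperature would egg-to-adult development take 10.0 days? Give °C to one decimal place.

Required daily accumulation = 95 / 10.0 = 9.500 DD/day.
T = T_base + 9.500 = 9.2 + 9.500 = 18.700 ≈ 18.7 °C.

18.7 °C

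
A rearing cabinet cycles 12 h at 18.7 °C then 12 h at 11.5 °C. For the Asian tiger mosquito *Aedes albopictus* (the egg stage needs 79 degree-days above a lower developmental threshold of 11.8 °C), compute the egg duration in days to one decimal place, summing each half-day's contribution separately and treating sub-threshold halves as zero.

Day half: max(0, 18.7 − 11.8) × 0.5 = 6.9 × 0.5 = 3.45 DD.
Night half: max(0, 11.5 − 11.8) × 0.5 = 0.0 × 0.5 = 0.00 DD.
Per 24 h: 3.45 DD/day.
Duration = 79 / 3.45 = 22.899 ≈ 22.9 days.

22.9 days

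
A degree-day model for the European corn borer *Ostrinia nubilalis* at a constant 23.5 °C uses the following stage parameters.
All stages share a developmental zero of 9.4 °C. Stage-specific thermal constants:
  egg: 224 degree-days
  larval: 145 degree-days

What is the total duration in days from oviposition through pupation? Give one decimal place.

Daily accumulation at 23.5 °C = 23.5 − 9.4 = 14.1 DD/day.
Total K = 224 + 145 = 369 DD.
Total duration = 369 / 14.1 = 26.170 ≈ 26.2 days.

26.2 days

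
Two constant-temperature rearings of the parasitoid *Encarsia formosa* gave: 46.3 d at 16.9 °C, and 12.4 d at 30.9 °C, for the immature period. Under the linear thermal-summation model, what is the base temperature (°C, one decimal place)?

Linear rate model ⇒ the product D·(T − T_b) is constant across temperatures.
46.3·(16.9 − T_b) = 12.4·(30.9 − T_b)
T_b = (46.3·16.9 − 12.4·30.9) / (46.3 − 12.4) = 399.31 / 33.9 = 11.779 °C ≈ 11.8 °C.

11.8 °C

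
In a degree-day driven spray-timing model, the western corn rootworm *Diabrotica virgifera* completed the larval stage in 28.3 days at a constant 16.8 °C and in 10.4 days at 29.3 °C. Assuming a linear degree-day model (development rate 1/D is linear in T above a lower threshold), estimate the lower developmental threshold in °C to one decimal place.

9.5 °C

Equal thermal constants: D₁(T₁ − T_b) = D₂(T₂ − T_b).
28.3·(16.8 − T_b) = 10.4·(29.3 − T_b)
T_b = (28.3·16.8 − 10.4·29.3) / (28.3 − 10.4) = 170.72 / 17.9 = 9.537 °C ≈ 9.5 °C.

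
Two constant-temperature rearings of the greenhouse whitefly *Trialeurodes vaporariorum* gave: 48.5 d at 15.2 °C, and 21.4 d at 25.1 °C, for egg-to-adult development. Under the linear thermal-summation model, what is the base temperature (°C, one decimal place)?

Linear rate model ⇒ the product D·(T − T_b) is constant across temperatures.
48.5·(15.2 − T_b) = 21.4·(25.1 − T_b)
T_b = (48.5·15.2 − 21.4·25.1) / (48.5 − 21.4) = 200.06 / 27.1 = 7.382 °C ≈ 7.4 °C.

7.4 °C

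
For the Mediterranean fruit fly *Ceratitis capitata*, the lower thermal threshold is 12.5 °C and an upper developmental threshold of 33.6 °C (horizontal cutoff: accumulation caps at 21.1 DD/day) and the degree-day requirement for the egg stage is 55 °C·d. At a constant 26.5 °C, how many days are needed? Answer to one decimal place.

Daily accumulation = 26.5 − 12.5 = 14.0 DD/day.
Duration = 55 / 14.0 = 3.929 ≈ 3.9 days.

3.9 days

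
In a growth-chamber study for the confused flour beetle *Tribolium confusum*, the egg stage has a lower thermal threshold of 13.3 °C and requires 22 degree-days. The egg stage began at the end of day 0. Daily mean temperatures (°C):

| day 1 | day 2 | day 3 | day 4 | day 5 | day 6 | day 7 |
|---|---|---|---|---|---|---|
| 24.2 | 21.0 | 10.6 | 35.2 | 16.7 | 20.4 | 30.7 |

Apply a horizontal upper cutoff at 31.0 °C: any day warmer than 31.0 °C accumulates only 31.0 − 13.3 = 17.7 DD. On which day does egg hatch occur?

Daily DD above 13.3 °C (capped at 17.7): 10.9, 7.7, 0.0, 17.7, 3.4, 7.1, 17.4.
Cumulative: 10.9, 18.6, 18.6, 36.3, 39.7, 46.8, 64.2.
The total first reaches 22 DD on day 4.

day 4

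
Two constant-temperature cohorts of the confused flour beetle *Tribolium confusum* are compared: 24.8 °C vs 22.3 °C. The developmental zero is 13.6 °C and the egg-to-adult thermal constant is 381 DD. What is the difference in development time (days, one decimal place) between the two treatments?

9.8 days

At 24.8 °C: 381 / (24.8 − 13.6) = 381 / 11.2 = 34.018 d.
At 22.3 °C: 381 / (22.3 − 13.6) = 381 / 8.7 = 43.793 d.
Difference = |34.018 − 43.793| = 9.775 ≈ 9.8 days.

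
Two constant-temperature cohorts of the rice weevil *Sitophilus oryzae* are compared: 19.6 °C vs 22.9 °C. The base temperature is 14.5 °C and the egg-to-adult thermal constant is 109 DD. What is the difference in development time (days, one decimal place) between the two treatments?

At 19.6 °C: 109 / (19.6 − 14.5) = 109 / 5.1 = 21.373 d.
At 22.9 °C: 109 / (22.9 − 14.5) = 109 / 8.4 = 12.976 d.
Difference = |21.373 − 12.976| = 8.396 ≈ 8.4 days.

8.4 days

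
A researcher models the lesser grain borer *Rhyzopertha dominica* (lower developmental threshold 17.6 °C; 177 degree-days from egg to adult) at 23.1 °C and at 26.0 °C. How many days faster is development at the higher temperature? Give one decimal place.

11.1 days

At 23.1 °C: 177 / (23.1 − 17.6) = 177 / 5.5 = 32.182 d.
At 26.0 °C: 177 / (26.0 − 17.6) = 177 / 8.4 = 21.071 d.
Difference = |32.182 − 21.071| = 11.110 ≈ 11.1 days.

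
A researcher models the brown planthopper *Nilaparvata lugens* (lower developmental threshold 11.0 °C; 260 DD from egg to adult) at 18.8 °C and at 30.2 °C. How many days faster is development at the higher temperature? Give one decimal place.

19.8 days

At 18.8 °C: 260 / (18.8 − 11.0) = 260 / 7.8 = 33.333 d.
At 30.2 °C: 260 / (30.2 − 11.0) = 260 / 19.2 = 13.542 d.
Difference = |33.333 − 13.542| = 19.792 ≈ 19.8 days.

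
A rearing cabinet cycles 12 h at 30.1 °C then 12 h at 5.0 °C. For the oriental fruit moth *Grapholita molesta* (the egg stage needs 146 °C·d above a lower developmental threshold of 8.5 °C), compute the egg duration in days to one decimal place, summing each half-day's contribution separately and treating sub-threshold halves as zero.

Day half: max(0, 30.1 − 8.5) × 0.5 = 21.6 × 0.5 = 10.80 DD.
Night half: max(0, 5.0 − 8.5) × 0.5 = 0.0 × 0.5 = 0.00 DD.
Per 24 h: 10.80 DD/day.
Duration = 146 / 10.80 = 13.519 ≈ 13.5 days.

13.5 days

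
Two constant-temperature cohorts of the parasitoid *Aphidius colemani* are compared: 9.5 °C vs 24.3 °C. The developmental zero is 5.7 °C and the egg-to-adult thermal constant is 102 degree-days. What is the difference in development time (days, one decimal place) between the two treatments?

21.4 days

At 9.5 °C: 102 / (9.5 − 5.7) = 102 / 3.8 = 26.842 d.
At 24.3 °C: 102 / (24.3 − 5.7) = 102 / 18.6 = 5.484 d.
Difference = |26.842 − 5.484| = 21.358 ≈ 21.4 days.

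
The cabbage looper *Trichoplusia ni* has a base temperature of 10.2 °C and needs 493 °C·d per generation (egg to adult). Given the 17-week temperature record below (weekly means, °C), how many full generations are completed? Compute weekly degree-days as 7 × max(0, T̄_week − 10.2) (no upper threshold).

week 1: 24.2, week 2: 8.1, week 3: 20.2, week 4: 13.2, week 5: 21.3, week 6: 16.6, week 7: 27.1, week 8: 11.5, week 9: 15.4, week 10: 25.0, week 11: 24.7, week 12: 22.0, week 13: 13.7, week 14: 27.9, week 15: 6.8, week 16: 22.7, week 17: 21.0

2 generations

Weekly DD (7 × max(0, T̄ − 10.2)): 98.0, 0.0, 70.0, 21.0, 77.7, 44.8, 118.3, 9.1, 36.4, 103.6, 101.5, 82.6, 24.5, 123.9, 0.0, 87.5, 75.6.
Season total = 1074.5 DD.
Complete generations = ⌊1074.5 / 493⌋ = 2.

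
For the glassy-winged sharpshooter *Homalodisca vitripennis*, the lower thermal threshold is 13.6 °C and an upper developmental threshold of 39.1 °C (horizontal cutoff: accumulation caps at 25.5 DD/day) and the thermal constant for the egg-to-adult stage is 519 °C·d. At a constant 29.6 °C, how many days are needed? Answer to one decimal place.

Daily accumulation = 29.6 − 13.6 = 16.0 DD/day.
Duration = 519 / 16.0 = 32.438 ≈ 32.4 days.

32.4 days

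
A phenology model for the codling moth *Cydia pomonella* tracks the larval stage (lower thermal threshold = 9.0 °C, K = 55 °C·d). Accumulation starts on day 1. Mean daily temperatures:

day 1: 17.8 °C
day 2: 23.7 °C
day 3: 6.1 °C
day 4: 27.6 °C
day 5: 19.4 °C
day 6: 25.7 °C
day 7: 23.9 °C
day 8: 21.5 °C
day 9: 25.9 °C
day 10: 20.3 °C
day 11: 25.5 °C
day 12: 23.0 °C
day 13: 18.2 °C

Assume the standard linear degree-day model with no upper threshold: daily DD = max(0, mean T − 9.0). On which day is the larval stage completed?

day 6

Daily DD above 9.0 °C: 8.8, 14.7, 0.0, 18.6, 10.4, 16.7, 14.9, 12.5, 16.9, 11.3, 16.5, 14.0, 9.2.
Cumulative: 8.8, 23.5, 23.5, 42.1, 52.5, 69.2, 84.1, 96.6, 113.5, 124.8, 141.3, 155.3, 164.5.
The total first reaches 55 DD on day 6.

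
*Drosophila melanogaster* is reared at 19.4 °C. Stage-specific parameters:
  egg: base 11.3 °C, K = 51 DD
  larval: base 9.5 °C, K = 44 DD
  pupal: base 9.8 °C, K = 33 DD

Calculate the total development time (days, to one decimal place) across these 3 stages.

14.2 days

egg: 51 / (19.4 − 11.3) = 51 / 8.1 = 6.296 d.
larval: 44 / (19.4 − 9.5) = 44 / 9.9 = 4.444 d.
pupal: 33 / (19.4 − 9.8) = 33 / 9.6 = 3.438 d.
Sum = 14.178 ≈ 14.2 days.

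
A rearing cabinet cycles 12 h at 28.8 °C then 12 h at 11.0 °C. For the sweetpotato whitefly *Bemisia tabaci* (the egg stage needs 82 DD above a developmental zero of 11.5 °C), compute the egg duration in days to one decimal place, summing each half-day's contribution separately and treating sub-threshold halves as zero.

Day half: max(0, 28.8 − 11.5) × 0.5 = 17.3 × 0.5 = 8.65 DD.
Night half: max(0, 11.0 − 11.5) × 0.5 = 0.0 × 0.5 = 0.00 DD.
Per 24 h: 8.65 DD/day.
Duration = 82 / 8.65 = 9.480 ≈ 9.5 days.

9.5 days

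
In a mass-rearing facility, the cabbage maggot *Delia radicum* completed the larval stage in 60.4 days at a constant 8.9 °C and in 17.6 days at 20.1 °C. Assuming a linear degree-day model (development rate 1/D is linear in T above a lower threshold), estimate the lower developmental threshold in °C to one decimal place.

4.3 °C

Equal thermal constants: D₁(T₁ − T_b) = D₂(T₂ − T_b).
60.4·(8.9 − T_b) = 17.6·(20.1 − T_b)
T_b = (60.4·8.9 − 17.6·20.1) / (60.4 − 17.6) = 183.80 / 42.8 = 4.294 °C ≈ 4.3 °C.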